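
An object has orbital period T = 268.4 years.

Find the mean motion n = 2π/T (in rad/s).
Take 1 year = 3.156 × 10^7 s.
T = 268.4 years = 8.4707 × 10^9 s
n = 2π / (8.4707 × 10^9 s) = 7.41755 × 10^-10 rad/s ≈ 7.418 × 10^-10 rad/s

Final answer: n = 7.418 × 10^-10 rad/s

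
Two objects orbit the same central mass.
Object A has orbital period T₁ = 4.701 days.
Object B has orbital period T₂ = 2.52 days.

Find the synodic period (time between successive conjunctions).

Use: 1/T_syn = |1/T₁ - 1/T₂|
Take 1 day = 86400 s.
T₁ = 4.701 days = 406166 s
T₂ = 2.52 days = 217728 s
1/T₁ = 2.46205 × 10^-6 s⁻¹
1/T₂ = 4.59289 × 10^-6 s⁻¹
|1/T₁ − 1/T₂| = 2.13084 × 10^-6 s⁻¹
T_syn = 1 / |1/T₁ − 1/T₂| = 469298 s ≈ 5.432 days

Final answer: T_syn = 5.432 days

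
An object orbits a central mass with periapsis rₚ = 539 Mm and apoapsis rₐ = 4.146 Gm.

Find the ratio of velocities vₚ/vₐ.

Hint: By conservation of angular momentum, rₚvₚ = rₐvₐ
rₚ = 539 Mm = 5.39 × 10^8 m
rₐ = 4.146 Gm = 4.146 × 10^9 m
rₚvₚ = rₐvₐ  ⇒  vₚ/vₐ = rₐ/rₚ
vₚ/vₐ = (4.146 × 10^9) / (5.39 × 10^8) = 7.69202

Final answer: vₚ/vₐ = 7.692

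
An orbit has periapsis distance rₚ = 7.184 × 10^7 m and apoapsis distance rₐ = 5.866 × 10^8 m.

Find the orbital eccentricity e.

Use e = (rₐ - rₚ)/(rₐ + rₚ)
rₚ = 7.184 × 10^7 m
rₐ = 5.866 × 10^8 m
rₐ − rₚ = 5.1476 × 10^8 m
rₐ + rₚ = 6.5844 × 10^8 m
e = (rₐ − rₚ)/(rₐ + rₚ) = 0.781787

Final answer: e = 0.7818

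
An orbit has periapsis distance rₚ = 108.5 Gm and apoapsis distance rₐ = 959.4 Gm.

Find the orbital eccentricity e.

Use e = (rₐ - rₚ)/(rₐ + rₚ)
rₚ = 108.5 Gm = 1.085 × 10^11 m
rₐ = 959.4 Gm = 9.594 × 10^11 m
rₐ − rₚ = 8.509 × 10^11 m
rₐ + rₚ = 1.0679 × 10^12 m
e = (rₐ − rₚ)/(rₐ + rₚ) = 0.796797

Final answer: e = 0.7968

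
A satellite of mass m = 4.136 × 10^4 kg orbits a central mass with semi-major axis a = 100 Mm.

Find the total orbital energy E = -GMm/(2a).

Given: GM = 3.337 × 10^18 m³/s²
a = 100 Mm = 1 × 10^8 m
GM = 3.337 × 10^18 m³/s²
2a = 2 × 10^8 m
GMm = 3.337 × 10^18 × 41360 = 1.38018 × 10^23 m³·kg/s²
E = −GMm/(2a) = -6.90092 × 10^14 J ≈ -690.1 TJ

Final answer: -690.1 TJ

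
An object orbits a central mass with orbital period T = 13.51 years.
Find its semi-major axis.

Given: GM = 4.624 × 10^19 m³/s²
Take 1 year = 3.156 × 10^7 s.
T = 13.51 years = 4.26376 × 10^8 s
GM = 4.624 × 10^19 m³/s²
Kepler's third law: a³ = GM T² / (4π²)
T² = 1.81796 × 10^17 s²
a³ = (4.624 × 10^19) × (1.81796 × 10^17) / (4π²) = 2.12933 × 10^35 m³
a = (a³)^(1/3) = 5.97147 × 10^11 m ≈ 597.1 Gm

Final answer: 597.1 Gm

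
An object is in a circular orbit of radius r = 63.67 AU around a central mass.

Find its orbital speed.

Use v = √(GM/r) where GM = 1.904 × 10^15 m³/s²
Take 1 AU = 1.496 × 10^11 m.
r = 63.67 AU = 9.52503 × 10^12 m
GM = 1.904 × 10^15 m³/s²
GM/r = (1.904 × 10^15) / (9.52503 × 10^12) = 199.894 m²/s²
v = √(GM/r) = 14.1384 m/s ≈ 14.14 m/s

Final answer: 14.14 m/s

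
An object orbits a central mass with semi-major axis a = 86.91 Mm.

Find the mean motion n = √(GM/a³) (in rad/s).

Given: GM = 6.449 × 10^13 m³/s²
a = 86.91 Mm = 8.691 × 10^7 m
GM = 6.449 × 10^13 m³/s²
a³ = 6.56461 × 10^23 m³
GM/a³ = (6.449 × 10^13) / (6.56461 × 10^23) = 9.82388 × 10^-11 s⁻²
n = √(GM/a³) = 9.91155 × 10^-6 rad/s ≈ 9.912 × 10^-6 rad/s

Final answer: n = 9.912 × 10^-6 rad/s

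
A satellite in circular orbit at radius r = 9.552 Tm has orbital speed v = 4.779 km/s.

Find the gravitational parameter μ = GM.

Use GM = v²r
r = 9.552 Tm = 9.552 × 10^12 m
v = 4.779 km/s = 4779 m/s
v² = 2.28388 × 10^7 m²/s²
GM = v²r = 2.28388 × 10^7 × 9.552 × 10^12 = 2.18157 × 10^20 m³/s²
GM ≈ 2.182 × 10^20 m³/s²

Final answer: GM = 2.182 × 10^20 m³/s²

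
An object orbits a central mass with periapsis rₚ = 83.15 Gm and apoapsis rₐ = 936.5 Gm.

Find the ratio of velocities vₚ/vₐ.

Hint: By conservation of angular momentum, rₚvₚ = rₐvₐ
rₚ = 83.15 Gm = 8.315 × 10^10 m
rₐ = 936.5 Gm = 9.365 × 10^11 m
rₚvₚ = rₐvₐ  ⇒  vₚ/vₐ = rₐ/rₚ
vₚ/vₐ = (9.365 × 10^11) / (8.315 × 10^10) = 11.2628

Final answer: vₚ/vₐ = 11.26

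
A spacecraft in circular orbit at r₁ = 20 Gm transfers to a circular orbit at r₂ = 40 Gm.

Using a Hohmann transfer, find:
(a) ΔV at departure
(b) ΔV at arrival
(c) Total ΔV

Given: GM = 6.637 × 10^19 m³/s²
r₁ = 20 Gm = 2 × 10^10 m
r₂ = 40 Gm = 4 × 10^10 m
GM = 6.637 × 10^19 m³/s²
Transfer ellipse: a_t = (r₁ + r₂)/2 = 3 × 10^10 m
Circular speed at r₁: v₁ = √(GM/r₁) = 57606.4 m/s
Transfer speed at r₁ (periapsis): v₁ₜ = √(GM(2/r₁ − 1/a_t)) = 66518.2 m/s
(a) ΔV₁ = v₁ₜ − v₁ = 8911.74 m/s ≈ 8.912 km/s
Circular speed at r₂: v₂ = √(GM/r₂) = 40733.9 m/s
Transfer speed at r₂ (apoapsis): v₂ₜ = √(GM(2/r₂ − 1/a_t)) = 33259.1 m/s
(b) ΔV₂ = v₂ − v₂ₜ = 7474.81 m/s ≈ 7.475 km/s
(c) ΔV_total = ΔV₁ + ΔV₂ = 16386.6 m/s ≈ 16.39 km/s

Final answer:
(a) ΔV₁ = 8.912 km/s
(b) ΔV₂ = 7.475 km/s
(c) ΔV_total = 16.39 km/s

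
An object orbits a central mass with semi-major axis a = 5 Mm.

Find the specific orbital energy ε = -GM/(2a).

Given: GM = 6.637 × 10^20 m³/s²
a = 5 Mm = 5 × 10^6 m
GM = 6.637 × 10^20 m³/s²
2a = 1 × 10^7 m
ε = −GM/(2a) = -6.637 × 10^13 J/kg ≈ -6.637 × 10^4 GJ/kg

Final answer: -6.637 × 10^4 GJ/kg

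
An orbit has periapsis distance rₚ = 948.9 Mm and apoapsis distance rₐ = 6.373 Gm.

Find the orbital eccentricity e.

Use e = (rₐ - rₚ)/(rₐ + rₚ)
rₚ = 948.9 Mm = 9.489 × 10^8 m
rₐ = 6.373 Gm = 6.373 × 10^9 m
rₐ − rₚ = 5.4241 × 10^9 m
rₐ + rₚ = 7.3219 × 10^9 m
e = (rₐ − rₚ)/(rₐ + rₚ) = 0.740805

Final answer: e = 0.7408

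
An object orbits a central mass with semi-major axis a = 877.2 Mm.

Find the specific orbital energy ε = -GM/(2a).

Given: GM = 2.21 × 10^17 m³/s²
a = 877.2 Mm = 8.772 × 10^8 m
GM = 2.21 × 10^17 m³/s²
2a = 1.7544 × 10^9 m
ε = −GM/(2a) = -1.25969 × 10^8 J/kg ≈ -126 MJ/kg

Final answer: -126 MJ/kg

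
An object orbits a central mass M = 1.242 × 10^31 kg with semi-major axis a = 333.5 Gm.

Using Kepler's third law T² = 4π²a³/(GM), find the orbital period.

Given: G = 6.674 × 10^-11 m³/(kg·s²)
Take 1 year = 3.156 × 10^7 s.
M = 1.242 × 10^31 kg
GM = G × M = 6.674 × 10^-11 × 1.242 × 10^31 = 8.28911 × 10^20 m³/s²
a = 333.5 Gm = 3.335 × 10^11 m
a³ = 3.70926 × 10^34 m³
T = 2π √(a³/GM) = 2π √((3.70926 × 10^34) / (8.28911 × 10^20)) = 2π × 6.68944 × 10^6 s
T = 4.2031 × 10^7 s ≈ 1.332 years

Final answer: 1.332 years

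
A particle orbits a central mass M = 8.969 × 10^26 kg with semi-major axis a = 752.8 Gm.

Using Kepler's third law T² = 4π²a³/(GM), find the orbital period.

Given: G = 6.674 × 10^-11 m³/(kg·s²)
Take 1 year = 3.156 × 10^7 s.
M = 8.969 × 10^26 kg
GM = G × M = 6.674 × 10^-11 × 8.969 × 10^26 = 5.98591 × 10^16 m³/s²
a = 752.8 Gm = 7.528 × 10^11 m
a³ = 4.26618 × 10^35 m³
T = 2π √(a³/GM) = 2π √((4.26618 × 10^35) / (5.98591 × 10^16)) = 2π × 2.66965 × 10^9 s
T = 1.67739 × 10^10 s ≈ 531.5 years

Final answer: 531.5 years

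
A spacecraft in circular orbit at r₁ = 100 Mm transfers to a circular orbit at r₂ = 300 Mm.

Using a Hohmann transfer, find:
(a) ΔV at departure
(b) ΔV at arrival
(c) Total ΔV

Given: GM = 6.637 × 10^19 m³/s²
r₁ = 100 Mm = 1 × 10^8 m
r₂ = 300 Mm = 3 × 10^8 m
GM = 6.637 × 10^19 m³/s²
Transfer ellipse: a_t = (r₁ + r₂)/2 = 2 × 10^8 m
Circular speed at r₁: v₁ = √(GM/r₁) = 814678 m/s
Transfer speed at r₁ (periapsis): v₁ₜ = √(GM(2/r₁ − 1/a_t)) = 997773 m/s
(a) ΔV₁ = v₁ₜ − v₁ = 183095 m/s ≈ 183.1 km/s
Circular speed at r₂: v₂ = √(GM/r₂) = 470354 m/s
Transfer speed at r₂ (apoapsis): v₂ₜ = √(GM(2/r₂ − 1/a_t)) = 332591 m/s
(b) ΔV₂ = v₂ − v₂ₜ = 137764 m/s ≈ 137.8 km/s
(c) ΔV_total = ΔV₁ + ΔV₂ = 320858 m/s ≈ 320.9 km/s

Final answer:
(a) ΔV₁ = 183.1 km/s
(b) ΔV₂ = 137.8 km/s
(c) ΔV_total = 320.9 km/s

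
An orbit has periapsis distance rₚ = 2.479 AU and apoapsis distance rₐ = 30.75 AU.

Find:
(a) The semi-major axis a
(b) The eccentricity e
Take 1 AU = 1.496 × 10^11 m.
rₚ = 2.479 AU = 3.70858 × 10^11 m
rₐ = 30.75 AU = 4.6002 × 10^12 m
(a) a = (rₚ + rₐ)/2 = 2.48553 × 10^12 m ≈ 16.61 AU
(b) e = (rₐ − rₚ)/(rₐ + rₚ) = (4.22934 × 10^12) / (4.97106 × 10^12) = 0.850793

Final answer:
(a) a = 16.61 AU
(b) e = 0.8508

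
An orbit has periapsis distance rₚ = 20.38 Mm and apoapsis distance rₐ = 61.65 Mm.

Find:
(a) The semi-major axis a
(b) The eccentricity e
rₚ = 20.38 Mm = 2.038 × 10^7 m
rₐ = 61.65 Mm = 6.165 × 10^7 m
(a) a = (rₚ + rₐ)/2 = 4.1015 × 10^7 m ≈ 41.02 Mm
(b) e = (rₐ − rₚ)/(rₐ + rₚ) = (4.127 × 10^7) / (8.203 × 10^7) = 0.503109

Final answer:
(a) a = 41.02 Mm
(b) e = 0.5031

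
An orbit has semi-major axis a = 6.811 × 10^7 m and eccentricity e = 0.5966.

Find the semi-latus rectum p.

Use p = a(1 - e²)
a = 6.811 × 10^7 m
e = 0.5966,  e² = 0.355932,  1 − e² = 0.644068
p = a(1 − e²) = 6.811 × 10^7 m × 0.644068 = 4.38675 × 10^7 m ≈ 4.387 × 10^7 m

Final answer: p = 4.387 × 10^7 m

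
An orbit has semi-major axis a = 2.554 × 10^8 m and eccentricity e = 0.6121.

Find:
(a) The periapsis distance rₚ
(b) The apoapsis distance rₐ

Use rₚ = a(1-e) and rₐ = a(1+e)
a = 2.554 × 10^8 m
e = 0.6121:  1 − e = 0.3879,  1 + e = 1.6121
(a) rₚ = a(1 − e) = 2.554 × 10^8 m × 0.3879 = 9.90697 × 10^7 m ≈ 9.907 × 10^7 m
(b) rₐ = a(1 + e) = 2.554 × 10^8 m × 1.6121 = 4.1173 × 10^8 m ≈ 4.117 × 10^8 m

Final answer:
(a) rₚ = 9.907 × 10^7 m
(b) rₐ = 4.117 × 10^8 m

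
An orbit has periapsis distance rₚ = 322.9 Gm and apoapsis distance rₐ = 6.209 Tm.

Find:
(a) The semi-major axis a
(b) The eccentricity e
rₚ = 322.9 Gm = 3.229 × 10^11 m
rₐ = 6.209 Tm = 6.209 × 10^12 m
(a) a = (rₚ + rₐ)/2 = 3.26595 × 10^12 m ≈ 3.266 Tm
(b) e = (rₐ − rₚ)/(rₐ + rₚ) = (5.8861 × 10^12) / (6.5319 × 10^12) = 0.901131

Final answer:
(a) a = 3.266 Tm
(b) e = 0.9011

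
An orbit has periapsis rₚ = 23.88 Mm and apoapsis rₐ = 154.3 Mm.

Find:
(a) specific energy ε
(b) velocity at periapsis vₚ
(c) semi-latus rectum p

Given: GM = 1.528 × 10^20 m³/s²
rₚ = 23.88 Mm = 2.388 × 10^7 m
rₐ = 154.3 Mm = 1.543 × 10^8 m
GM = 1.528 × 10^20 m³/s²
a = (rₚ + rₐ)/2 = 8.909 × 10^7 m
e = (rₐ − rₚ)/(rₐ + rₚ) = (1.3042 × 10^8) / (1.7818 × 10^8) = 0.731956
(a) 2a = 1.7818 × 10^8 m;  ε = −GM/(2a) = -8.5756 × 10^11 J/kg ≈ -857.6 GJ/kg
(b) vₚ² = GM (2/rₚ − 1/a) = 1.528 × 10^20 × (8.37521 × 10^-8 − 1.12246 × 10^-8) = 1.10822 × 10^13 m²/s²;  vₚ = 3.32899 × 10^6 m/s ≈ 3329 km/s
(c) 1 − e² = 0.46424;  p = a(1 − e²) = 8.909 × 10^7 × 0.46424 = 4.13591 × 10^7 m ≈ 41.36 Mm

Final answer:
(a) specific energy ε = -857.6 GJ/kg
(b) velocity at periapsis vₚ = 3329 km/s
(c) semi-latus rectum p = 41.36 Mm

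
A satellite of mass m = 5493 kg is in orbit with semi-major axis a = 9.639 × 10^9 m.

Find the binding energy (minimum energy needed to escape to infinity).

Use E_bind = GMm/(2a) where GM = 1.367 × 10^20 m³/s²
a = 9.639 × 10^9 m
GM = 1.367 × 10^20 m³/s²
m = 5493 kg
GMm = 1.367 × 10^20 × 5493 = 7.50893 × 10^23 m³·kg/s²
2a = 1.9278 × 10^10 m
E_bind = GMm/(2a) = 3.89508 × 10^13 J ≈ 38.95 TJ

Final answer: 38.95 TJ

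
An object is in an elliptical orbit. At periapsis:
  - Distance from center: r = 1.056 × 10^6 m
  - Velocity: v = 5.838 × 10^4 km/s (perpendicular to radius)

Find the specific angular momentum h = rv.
r = 1.056 × 10^6 m
v = 5.838 × 10^4 km/s = 5.838 × 10^7 m/s
h = rv = 1.056 × 10^6 × 5.838 × 10^7 = 6.16493 × 10^13 m²/s ≈ 6.165 × 10^13 m²/s

Final answer: h = 6.165 × 10^13 m²/s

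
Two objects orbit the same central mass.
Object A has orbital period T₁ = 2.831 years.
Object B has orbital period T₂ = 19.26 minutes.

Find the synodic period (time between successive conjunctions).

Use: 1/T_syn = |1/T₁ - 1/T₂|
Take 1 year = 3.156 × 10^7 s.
T₁ = 2.831 years = 8.93464 × 10^7 s
T₂ = 19.26 minutes = 1155.6 s
1/T₁ = 1.11924 × 10^-8 s⁻¹
1/T₂ = 0.000865351 s⁻¹
|1/T₁ − 1/T₂| = 0.00086534 s⁻¹
T_syn = 1 / |1/T₁ − 1/T₂| = 1155.61 s ≈ 19.26 minutes

Final answer: T_syn = 19.26 minutes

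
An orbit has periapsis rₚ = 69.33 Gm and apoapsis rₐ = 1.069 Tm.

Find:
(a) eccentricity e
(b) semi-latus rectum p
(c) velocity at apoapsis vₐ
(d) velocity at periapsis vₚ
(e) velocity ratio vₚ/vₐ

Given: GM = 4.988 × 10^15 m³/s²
rₚ = 69.33 Gm = 6.933 × 10^10 m
rₐ = 1.069 Tm = 1.069 × 10^12 m
GM = 4.988 × 10^15 m³/s²
a = (rₚ + rₐ)/2 = 5.69165 × 10^11 m
e = (rₐ − rₚ)/(rₐ + rₚ) = (9.9967 × 10^11) / (1.13833 × 10^12) = 0.87819
(a) e = 0.87819 ≈ 0.8782
(b) 1 − e² = 0.228782;  p = a(1 − e²) = 5.69165 × 10^11 × 0.228782 = 1.30215 × 10^11 m ≈ 130.2 Gm
(c) vₐ² = GM (2/rₐ − 1/a) = 4.988 × 10^15 × (1.87091 × 10^-12 − 1.75696 × 10^-12) = 568.371 m²/s²;  vₐ = 23.8405 m/s ≈ 23.84 m/s
(d) vₚ² = GM (2/rₚ − 1/a) = 4.988 × 10^15 × (2.88475 × 10^-11 − 1.75696 × 10^-12) = 135128 m²/s²;  vₚ = 367.597 m/s ≈ 367.6 m/s
(e) vₚ/vₐ = rₐ/rₚ (angular momentum) = (1.069 × 10^12) / (6.933 × 10^10) = 15.419 ≈ 15.42

Final answer:
(a) eccentricity e = 0.8782
(b) semi-latus rectum p = 130.2 Gm
(c) velocity at apoapsis vₐ = 23.84 m/s
(d) velocity at periapsis vₚ = 367.6 m/s
(e) velocity ratio vₚ/vₐ = 15.42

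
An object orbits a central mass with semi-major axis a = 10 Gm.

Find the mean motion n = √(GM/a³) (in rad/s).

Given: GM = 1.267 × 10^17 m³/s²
a = 10 Gm = 1 × 10^10 m
GM = 1.267 × 10^17 m³/s²
a³ = 1 × 10^30 m³
GM/a³ = (1.267 × 10^17) / (1 × 10^30) = 1.267 × 10^-13 s⁻²
n = √(GM/a³) = 3.55949 × 10^-7 rad/s ≈ 3.559 × 10^-7 rad/s

Final answer: n = 3.559 × 10^-7 rad/s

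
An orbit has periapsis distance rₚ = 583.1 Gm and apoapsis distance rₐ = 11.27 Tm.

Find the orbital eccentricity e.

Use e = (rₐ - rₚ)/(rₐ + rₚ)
rₚ = 583.1 Gm = 5.831 × 10^11 m
rₐ = 11.27 Tm = 1.127 × 10^13 m
rₐ − rₚ = 1.06869 × 10^13 m
rₐ + rₚ = 1.18531 × 10^13 m
e = (rₐ − rₚ)/(rₐ + rₚ) = 0.901612

Final answer: e = 0.9016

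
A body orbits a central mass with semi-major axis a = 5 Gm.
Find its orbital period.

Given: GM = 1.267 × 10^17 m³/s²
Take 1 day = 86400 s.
a = 5 Gm = 5 × 10^9 m
GM = 1.267 × 10^17 m³/s²
a³ = 1.25 × 10^29 m³
T = 2π √(a³/GM) = 2π √((1.25 × 10^29) / (1.267 × 10^17)) = 2π × 993269 s
T = 6.24089 × 10^6 s ≈ 72.23 days

Final answer: 72.23 days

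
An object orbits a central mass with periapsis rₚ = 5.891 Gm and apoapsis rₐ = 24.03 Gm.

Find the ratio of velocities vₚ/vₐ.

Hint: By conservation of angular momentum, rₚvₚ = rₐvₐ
rₚ = 5.891 Gm = 5.891 × 10^9 m
rₐ = 24.03 Gm = 2.403 × 10^10 m
rₚvₚ = rₐvₐ  ⇒  vₚ/vₐ = rₐ/rₚ
vₚ/vₐ = (2.403 × 10^10) / (5.891 × 10^9) = 4.0791

Final answer: vₚ/vₐ = 4.079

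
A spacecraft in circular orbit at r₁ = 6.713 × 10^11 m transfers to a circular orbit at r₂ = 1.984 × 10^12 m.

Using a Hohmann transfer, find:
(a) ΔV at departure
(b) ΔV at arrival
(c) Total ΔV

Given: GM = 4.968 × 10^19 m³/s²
r₁ = 6.713 × 10^11 m
r₂ = 1.984 × 10^12 m
GM = 4.968 × 10^19 m³/s²
Transfer ellipse: a_t = (r₁ + r₂)/2 = 1.32765 × 10^12 m
Circular speed at r₁: v₁ = √(GM/r₁) = 8602.65 m/s
Transfer speed at r₁ (periapsis): v₁ₜ = √(GM(2/r₁ − 1/a_t)) = 10516.3 m/s
(a) ΔV₁ = v₁ₜ − v₁ = 1913.61 m/s ≈ 1.914 km/s
Circular speed at r₂: v₂ = √(GM/r₂) = 5004.03 m/s
Transfer speed at r₂ (apoapsis): v₂ₜ = √(GM(2/r₂ − 1/a_t)) = 3558.25 m/s
(b) ΔV₂ = v₂ − v₂ₜ = 1445.78 m/s ≈ 1.446 km/s
(c) ΔV_total = ΔV₁ + ΔV₂ = 3359.39 m/s ≈ 3.359 km/s

Final answer:
(a) ΔV₁ = 1.914 km/s
(b) ΔV₂ = 1.446 km/s
(c) ΔV_total = 3.359 km/s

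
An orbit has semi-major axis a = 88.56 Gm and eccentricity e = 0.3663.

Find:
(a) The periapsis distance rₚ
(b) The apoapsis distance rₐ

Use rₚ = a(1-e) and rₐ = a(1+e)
a = 88.56 Gm = 8.856 × 10^10 m
e = 0.3663:  1 − e = 0.6337,  1 + e = 1.3663
(a) rₚ = a(1 − e) = 8.856 × 10^10 m × 0.6337 = 5.61205 × 10^10 m ≈ 56.12 Gm
(b) rₐ = a(1 + e) = 8.856 × 10^10 m × 1.3663 = 1.21 × 10^11 m ≈ 121 Gm

Final answer:
(a) rₚ = 56.12 Gm
(b) rₐ = 121 Gm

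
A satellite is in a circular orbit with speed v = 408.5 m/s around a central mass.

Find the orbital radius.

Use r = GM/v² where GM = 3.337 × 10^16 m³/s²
v = 408.5 m/s
GM = 3.337 × 10^16 m³/s²
v² = 166872 m²/s²
r = GM/v² = (3.337 × 10^16) / 166872 = 1.99973 × 10^11 m ≈ 200 Gm

Final answer: 200 Gm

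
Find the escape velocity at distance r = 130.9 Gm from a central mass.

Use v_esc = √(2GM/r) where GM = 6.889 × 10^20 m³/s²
r = 130.9 Gm = 1.309 × 10^11 m
GM = 6.889 × 10^20 m³/s²
2GM/r = 2 × (6.889 × 10^20) / (1.309 × 10^11) = 1.05256 × 10^10 m²/s²
v_esc = √(2GM/r) = 102594 m/s ≈ 102.6 km/s

Final answer: 102.6 km/s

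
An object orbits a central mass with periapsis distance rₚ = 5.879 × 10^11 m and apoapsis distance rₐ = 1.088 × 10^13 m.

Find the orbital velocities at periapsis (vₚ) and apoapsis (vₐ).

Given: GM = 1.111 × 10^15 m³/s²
rₚ = 5.879 × 10^11 m
rₐ = 1.088 × 10^13 m
GM = 1.111 × 10^15 m³/s²
a = (rₚ + rₐ)/2 = 5.73395 × 10^12 m
Vis-viva: v² = GM (2/r − 1/a)
vₚ² = 1.111 × 10^15 × (3.40194 × 10^-12 − 1.744 × 10^-13) = 3585.8 m²/s²
vₚ = 59.8815 m/s ≈ 59.88 m/s
vₐ² = 1.111 × 10^15 × (1.83824 × 10^-13 − 1.744 × 10^-13) = 10.4697 m²/s²
vₐ = 3.23569 m/s ≈ 3.236 m/s

Final answer: vₚ = 59.88 m/s, vₐ = 3.236 m/s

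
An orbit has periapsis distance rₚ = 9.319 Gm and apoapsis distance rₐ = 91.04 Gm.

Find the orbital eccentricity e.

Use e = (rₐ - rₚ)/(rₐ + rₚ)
rₚ = 9.319 Gm = 9.319 × 10^9 m
rₐ = 91.04 Gm = 9.104 × 10^10 m
rₐ − rₚ = 8.1721 × 10^10 m
rₐ + rₚ = 1.00359 × 10^11 m
e = (rₐ − rₚ)/(rₐ + rₚ) = 0.814287

Final answer: e = 0.8143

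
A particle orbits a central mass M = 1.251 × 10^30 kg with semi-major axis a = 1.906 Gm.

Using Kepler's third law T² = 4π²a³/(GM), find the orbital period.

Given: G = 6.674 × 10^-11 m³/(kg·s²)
M = 1.251 × 10^30 kg
GM = G × M = 6.674 × 10^-11 × 1.251 × 10^30 = 8.34917 × 10^19 m³/s²
a = 1.906 Gm = 1.906 × 10^9 m
a³ = 6.92419 × 10^27 m³
T = 2π √(a³/GM) = 2π √((6.92419 × 10^27) / (8.34917 × 10^19)) = 2π × 9106.73 s
T = 57219.3 s ≈ 15.89 hours

Final answer: 15.89 hours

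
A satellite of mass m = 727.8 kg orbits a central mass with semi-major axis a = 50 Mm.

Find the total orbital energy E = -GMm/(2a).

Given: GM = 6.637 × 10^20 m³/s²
a = 50 Mm = 5 × 10^7 m
GM = 6.637 × 10^20 m³/s²
2a = 1 × 10^8 m
GMm = 6.637 × 10^20 × 727.8 = 4.83041 × 10^23 m³·kg/s²
E = −GMm/(2a) = -4.83041 × 10^15 J ≈ -4.83 PJ

Final answer: -4.83 PJ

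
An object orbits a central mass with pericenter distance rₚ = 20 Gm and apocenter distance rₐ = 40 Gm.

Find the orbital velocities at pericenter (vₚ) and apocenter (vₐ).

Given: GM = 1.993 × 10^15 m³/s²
rₚ = 20 Gm = 2 × 10^10 m
rₐ = 40 Gm = 4 × 10^10 m
GM = 1.993 × 10^15 m³/s²
a = (rₚ + rₐ)/2 = 3 × 10^10 m
Vis-viva: v² = GM (2/r − 1/a)
vₚ² = 1.993 × 10^15 × (1 × 10^-10 − 3.33333 × 10^-11) = 132867 m²/s²
vₚ = 364.509 m/s ≈ 364.5 m/s
vₐ² = 1.993 × 10^15 × (5 × 10^-11 − 3.33333 × 10^-11) = 33216.7 m²/s²
vₐ = 182.254 m/s ≈ 182.3 m/s

Final answer: vₚ = 364.5 m/s, vₐ = 182.3 m/s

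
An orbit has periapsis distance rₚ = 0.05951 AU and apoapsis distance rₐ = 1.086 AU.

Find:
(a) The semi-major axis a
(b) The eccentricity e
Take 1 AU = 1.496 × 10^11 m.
rₚ = 0.05951 AU = 8.9027 × 10^9 m
rₐ = 1.086 AU = 1.62466 × 10^11 m
(a) a = (rₚ + rₐ)/2 = 8.56841 × 10^10 m ≈ 0.5728 AU
(b) e = (rₐ − rₚ)/(rₐ + rₚ) = (1.53563 × 10^11) / (1.71368 × 10^11) = 0.896099

Final answer:
(a) a = 0.5728 AU
(b) e = 0.8961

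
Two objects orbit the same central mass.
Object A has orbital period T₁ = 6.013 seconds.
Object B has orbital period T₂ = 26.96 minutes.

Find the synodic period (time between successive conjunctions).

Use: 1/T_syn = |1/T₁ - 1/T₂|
T₁ = 6.013 seconds
T₂ = 26.96 minutes = 1617.6 s
1/T₁ = 0.166306 s⁻¹
1/T₂ = 0.0006182 s⁻¹
|1/T₁ − 1/T₂| = 0.165688 s⁻¹
T_syn = 1 / |1/T₁ − 1/T₂| = 6.03544 s ≈ 6.035 seconds

Final answer: T_syn = 6.035 seconds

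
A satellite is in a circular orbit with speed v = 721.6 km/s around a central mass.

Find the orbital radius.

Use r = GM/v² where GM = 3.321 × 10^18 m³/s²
v = 721.6 km/s = 721600 m/s
GM = 3.321 × 10^18 m³/s²
v² = 5.20707 × 10^11 m²/s²
r = GM/v² = (3.321 × 10^18) / (5.20707 × 10^11) = 6.37787 × 10^6 m ≈ 6.378 Mm

Final answer: 6.378 Mm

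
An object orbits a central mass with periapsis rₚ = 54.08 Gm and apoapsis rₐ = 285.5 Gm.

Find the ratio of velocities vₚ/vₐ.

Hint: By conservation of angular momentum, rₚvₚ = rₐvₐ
rₚ = 54.08 Gm = 5.408 × 10^10 m
rₐ = 285.5 Gm = 2.855 × 10^11 m
rₚvₚ = rₐvₐ  ⇒  vₚ/vₐ = rₐ/rₚ
vₚ/vₐ = (2.855 × 10^11) / (5.408 × 10^10) = 5.27922

Final answer: vₚ/vₐ = 5.279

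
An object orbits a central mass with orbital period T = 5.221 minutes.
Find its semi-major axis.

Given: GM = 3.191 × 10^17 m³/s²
T = 5.221 minutes = 313.26 s
GM = 3.191 × 10^17 m³/s²
Kepler's third law: a³ = GM T² / (4π²)
T² = 98131.8 s²
a³ = (3.191 × 10^17) × 98131.8 / (4π²) = 7.93189 × 10^20 m³
a = (a³)^(1/3) = 9.25676 × 10^6 m ≈ 9.257 × 10^6 m

Final answer: 9.257 × 10^6 m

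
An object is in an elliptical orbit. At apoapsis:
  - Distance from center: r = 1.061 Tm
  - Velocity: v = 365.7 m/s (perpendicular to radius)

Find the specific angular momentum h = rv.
r = 1.061 Tm = 1.061 × 10^12 m
v = 365.7 m/s
h = rv = 1.061 × 10^12 × 365.7 = 3.88008 × 10^14 m²/s ≈ 3.88 × 10^14 m²/s

Final answer: h = 3.88 × 10^14 m²/s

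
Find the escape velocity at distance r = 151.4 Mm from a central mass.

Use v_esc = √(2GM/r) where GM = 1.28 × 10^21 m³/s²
r = 151.4 Mm = 1.514 × 10^8 m
GM = 1.28 × 10^21 m³/s²
2GM/r = 2 × (1.28 × 10^21) / (1.514 × 10^8) = 1.69089 × 10^13 m²/s²
v_esc = √(2GM/r) = 4.11204 × 10^6 m/s ≈ 4112 km/s

Final answer: 4112 km/s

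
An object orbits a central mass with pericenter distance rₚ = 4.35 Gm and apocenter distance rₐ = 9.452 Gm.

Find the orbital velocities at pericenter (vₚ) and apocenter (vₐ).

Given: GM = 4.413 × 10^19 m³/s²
rₚ = 4.35 Gm = 4.35 × 10^9 m
rₐ = 9.452 Gm = 9.452 × 10^9 m
GM = 4.413 × 10^19 m³/s²
a = (rₚ + rₐ)/2 = 6.901 × 10^9 m
Vis-viva: v² = GM (2/r − 1/a)
vₚ² = 4.413 × 10^19 × (4.5977 × 10^-10 − 1.44907 × 10^-10) = 1.38949 × 10^10 m²/s²
vₚ = 117877 m/s ≈ 117.9 km/s
vₐ² = 4.413 × 10^19 × (2.11595 × 10^-10 − 1.44907 × 10^-10) = 2.94298 × 10^9 m²/s²
vₐ = 54249.2 m/s ≈ 54.25 km/s

Final answer: vₚ = 117.9 km/s, vₐ = 54.25 km/s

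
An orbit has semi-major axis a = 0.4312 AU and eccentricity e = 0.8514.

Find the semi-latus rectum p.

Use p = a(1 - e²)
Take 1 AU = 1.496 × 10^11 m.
a = 0.4312 AU = 6.45075 × 10^10 m
e = 0.8514,  e² = 0.724882,  1 − e² = 0.275118
p = a(1 − e²) = 6.45075 × 10^10 m × 0.275118 = 1.77472 × 10^10 m ≈ 0.1186 AU

Final answer: p = 0.1186 AU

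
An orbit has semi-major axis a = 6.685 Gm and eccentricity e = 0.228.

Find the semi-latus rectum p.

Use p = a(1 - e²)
a = 6.685 Gm = 6.685 × 10^9 m
e = 0.228,  e² = 0.051984,  1 − e² = 0.948016
p = a(1 − e²) = 6.685 × 10^9 m × 0.948016 = 6.33749 × 10^9 m ≈ 6.337 Gm

Final answer: p = 6.337 Gm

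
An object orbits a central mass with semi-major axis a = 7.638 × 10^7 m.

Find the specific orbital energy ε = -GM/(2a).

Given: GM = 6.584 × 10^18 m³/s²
a = 7.638 × 10^7 m
GM = 6.584 × 10^18 m³/s²
2a = 1.5276 × 10^8 m
ε = −GM/(2a) = -4.31003 × 10^10 J/kg ≈ -43.1 GJ/kg

Final answer: -43.1 GJ/kg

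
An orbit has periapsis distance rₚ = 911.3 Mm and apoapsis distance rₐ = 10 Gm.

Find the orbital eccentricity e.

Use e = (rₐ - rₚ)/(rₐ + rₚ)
rₚ = 911.3 Mm = 9.113 × 10^8 m
rₐ = 10 Gm = 1 × 10^10 m
rₐ − rₚ = 9.0887 × 10^9 m
rₐ + rₚ = 1.09113 × 10^10 m
e = (rₐ − rₚ)/(rₐ + rₚ) = 0.832962

Final answer: e = 0.833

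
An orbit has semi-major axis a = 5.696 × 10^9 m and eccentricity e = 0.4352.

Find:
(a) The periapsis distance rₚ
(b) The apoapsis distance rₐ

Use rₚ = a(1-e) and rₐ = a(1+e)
a = 5.696 × 10^9 m
e = 0.4352:  1 − e = 0.5648,  1 + e = 1.4352
(a) rₚ = a(1 − e) = 5.696 × 10^9 m × 0.5648 = 3.2171 × 10^9 m ≈ 3.217 × 10^9 m
(b) rₐ = a(1 + e) = 5.696 × 10^9 m × 1.4352 = 8.1749 × 10^9 m ≈ 8.175 × 10^9 m

Final answer:
(a) rₚ = 3.217 × 10^9 m
(b) rₐ = 8.175 × 10^9 m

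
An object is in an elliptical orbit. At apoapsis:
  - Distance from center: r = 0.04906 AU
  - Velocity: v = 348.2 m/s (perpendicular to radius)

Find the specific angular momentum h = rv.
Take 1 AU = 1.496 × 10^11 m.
r = 0.04906 AU = 7.33938 × 10^9 m
v = 348.2 m/s
h = rv = 7.33938 × 10^9 × 348.2 = 2.55557 × 10^12 m²/s ≈ 2.556 × 10^12 m²/s

Final answer: h = 2.556 × 10^12 m²/s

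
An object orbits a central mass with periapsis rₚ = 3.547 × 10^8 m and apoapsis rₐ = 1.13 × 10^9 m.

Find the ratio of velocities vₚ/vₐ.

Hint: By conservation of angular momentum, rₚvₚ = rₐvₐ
rₚ = 3.547 × 10^8 m
rₐ = 1.13 × 10^9 m
rₚvₚ = rₐvₐ  ⇒  vₚ/vₐ = rₐ/rₚ
vₚ/vₐ = (1.13 × 10^9) / (3.547 × 10^8) = 3.18579

Final answer: vₚ/vₐ = 3.186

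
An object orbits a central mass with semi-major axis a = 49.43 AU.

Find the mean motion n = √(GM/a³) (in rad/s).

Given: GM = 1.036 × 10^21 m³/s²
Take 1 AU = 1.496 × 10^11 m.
a = 49.43 AU = 7.39473 × 10^12 m
GM = 1.036 × 10^21 m³/s²
a³ = 4.04359 × 10^38 m³
GM/a³ = (1.036 × 10^21) / (4.04359 × 10^38) = 2.56208 × 10^-18 s⁻²
n = √(GM/a³) = 1.60065 × 10^-9 rad/s ≈ 1.601 × 10^-9 rad/s

Final answer: n = 1.601 × 10^-9 rad/s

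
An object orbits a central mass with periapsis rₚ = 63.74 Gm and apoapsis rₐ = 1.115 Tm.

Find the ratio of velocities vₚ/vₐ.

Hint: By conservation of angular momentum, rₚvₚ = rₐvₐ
rₚ = 63.74 Gm = 6.374 × 10^10 m
rₐ = 1.115 Tm = 1.115 × 10^12 m
rₚvₚ = rₐvₐ  ⇒  vₚ/vₐ = rₐ/rₚ
vₚ/vₐ = (1.115 × 10^12) / (6.374 × 10^10) = 17.4929

Final answer: vₚ/vₐ = 17.49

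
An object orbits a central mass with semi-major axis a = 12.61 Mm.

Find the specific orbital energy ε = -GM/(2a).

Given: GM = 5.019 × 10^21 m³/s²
a = 12.61 Mm = 1.261 × 10^7 m
GM = 5.019 × 10^21 m³/s²
2a = 2.522 × 10^7 m
ε = −GM/(2a) = -1.99009 × 10^14 J/kg ≈ -1.99 × 10^5 GJ/kg

Final answer: -1.99 × 10^5 GJ/kg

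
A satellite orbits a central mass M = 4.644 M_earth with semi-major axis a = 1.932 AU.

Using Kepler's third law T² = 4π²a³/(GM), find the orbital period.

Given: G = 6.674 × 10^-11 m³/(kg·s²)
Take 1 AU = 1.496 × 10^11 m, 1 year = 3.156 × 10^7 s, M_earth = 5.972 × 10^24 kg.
M = 4.644 M_earth = 2.7734 × 10^25 kg
GM = G × M = 6.674 × 10^-11 × 2.7734 × 10^25 = 1.85097 × 10^15 m³/s²
a = 1.932 AU = 2.89027 × 10^11 m
a³ = 2.41444 × 10^34 m³
T = 2π √(a³/GM) = 2π √((2.41444 × 10^34) / (1.85097 × 10^15)) = 2π × 3.61168 × 10^9 s
T = 2.26928 × 10^10 s ≈ 719 years

Final answer: 719 years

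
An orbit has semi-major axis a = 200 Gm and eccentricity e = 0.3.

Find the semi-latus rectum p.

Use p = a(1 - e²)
a = 200 Gm = 2 × 10^11 m
e = 0.3,  e² = 0.09,  1 − e² = 0.91
p = a(1 − e²) = 2 × 10^11 m × 0.91 = 1.82 × 10^11 m ≈ 182 Gm

Final answer: p = 182 Gm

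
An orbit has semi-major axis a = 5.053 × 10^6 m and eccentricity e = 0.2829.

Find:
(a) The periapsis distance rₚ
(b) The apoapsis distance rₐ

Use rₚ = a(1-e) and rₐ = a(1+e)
a = 5.053 × 10^6 m
e = 0.2829:  1 − e = 0.7171,  1 + e = 1.2829
(a) rₚ = a(1 − e) = 5.053 × 10^6 m × 0.7171 = 3.62351 × 10^6 m ≈ 3.624 × 10^6 m
(b) rₐ = a(1 + e) = 5.053 × 10^6 m × 1.2829 = 6.48249 × 10^6 m ≈ 6.482 × 10^6 m

Final answer:
(a) rₚ = 3.624 × 10^6 m
(b) rₐ = 6.482 × 10^6 m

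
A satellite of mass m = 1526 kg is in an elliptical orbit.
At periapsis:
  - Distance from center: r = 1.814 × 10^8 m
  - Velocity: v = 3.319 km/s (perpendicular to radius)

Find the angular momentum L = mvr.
r = 1.814 × 10^8 m
v = 3.319 km/s = 3319 m/s
vr = 3319 × 1.814 × 10^8 = 6.02067 × 10^11 m²/s
L = m × vr = 1526 × 6.02067 × 10^11 = 9.18754 × 10^14 kg·m²/s ≈ 9.188 × 10^14 kg·m²/s

Final answer: L = 9.188 × 10^14 kg·m²/s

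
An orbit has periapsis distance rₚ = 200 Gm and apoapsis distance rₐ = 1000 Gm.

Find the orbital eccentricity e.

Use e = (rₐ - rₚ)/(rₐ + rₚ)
rₚ = 200 Gm = 2 × 10^11 m
rₐ = 1000 Gm = 1 × 10^12 m
rₐ − rₚ = 8 × 10^11 m
rₐ + rₚ = 1.2 × 10^12 m
e = (rₐ − rₚ)/(rₐ + rₚ) = 0.666667

Final answer: e = 0.6667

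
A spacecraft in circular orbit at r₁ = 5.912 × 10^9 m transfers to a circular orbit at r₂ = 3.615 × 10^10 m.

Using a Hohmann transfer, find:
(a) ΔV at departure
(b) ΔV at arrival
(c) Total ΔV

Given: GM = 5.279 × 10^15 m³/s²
r₁ = 5.912 × 10^9 m
r₂ = 3.615 × 10^10 m
GM = 5.279 × 10^15 m³/s²
Transfer ellipse: a_t = (r₁ + r₂)/2 = 2.1031 × 10^10 m
Circular speed at r₁: v₁ = √(GM/r₁) = 944.95 m/s
Transfer speed at r₁ (periapsis): v₁ₜ = √(GM(2/r₁ − 1/a_t)) = 1238.89 m/s
(a) ΔV₁ = v₁ₜ − v₁ = 293.941 m/s ≈ 293.9 m/s
Circular speed at r₂: v₂ = √(GM/r₂) = 382.139 m/s
Transfer speed at r₂ (apoapsis): v₂ₜ = √(GM(2/r₂ − 1/a_t)) = 202.609 m/s
(b) ΔV₂ = v₂ − v₂ₜ = 179.53 m/s ≈ 179.5 m/s
(c) ΔV_total = ΔV₁ + ΔV₂ = 473.471 m/s ≈ 473.5 m/s

Final answer:
(a) ΔV₁ = 293.9 m/s
(b) ΔV₂ = 179.5 m/s
(c) ΔV_total = 473.5 m/s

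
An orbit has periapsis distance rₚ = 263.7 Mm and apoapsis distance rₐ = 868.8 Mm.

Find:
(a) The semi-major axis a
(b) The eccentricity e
rₚ = 263.7 Mm = 2.637 × 10^8 m
rₐ = 868.8 Mm = 8.688 × 10^8 m
(a) a = (rₚ + rₐ)/2 = 5.6625 × 10^8 m ≈ 566.2 Mm
(b) e = (rₐ − rₚ)/(rₐ + rₚ) = (6.051 × 10^8) / (1.1325 × 10^9) = 0.534305

Final answer:
(a) a = 566.2 Mm
(b) e = 0.5343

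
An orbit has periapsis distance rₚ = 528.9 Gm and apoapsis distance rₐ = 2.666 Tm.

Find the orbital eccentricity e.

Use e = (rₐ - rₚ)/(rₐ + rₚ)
rₚ = 528.9 Gm = 5.289 × 10^11 m
rₐ = 2.666 Tm = 2.666 × 10^12 m
rₐ − rₚ = 2.1371 × 10^12 m
rₐ + rₚ = 3.1949 × 10^12 m
e = (rₐ − rₚ)/(rₐ + rₚ) = 0.66891

Final answer: e = 0.6689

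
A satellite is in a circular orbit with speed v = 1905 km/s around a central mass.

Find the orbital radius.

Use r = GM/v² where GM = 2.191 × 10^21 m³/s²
v = 1905 km/s = 1.905 × 10^6 m/s
GM = 2.191 × 10^21 m³/s²
v² = 3.62902 × 10^12 m²/s²
r = GM/v² = (2.191 × 10^21) / (3.62902 × 10^12) = 6.03743 × 10^8 m ≈ 6.037 × 10^8 m

Final answer: 6.037 × 10^8 m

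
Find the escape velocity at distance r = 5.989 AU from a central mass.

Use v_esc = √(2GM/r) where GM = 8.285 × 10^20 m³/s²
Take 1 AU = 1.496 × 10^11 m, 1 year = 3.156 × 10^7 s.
r = 5.989 AU = 8.95954 × 10^11 m
GM = 8.285 × 10^20 m³/s²
2GM/r = 2 × (8.285 × 10^20) / (8.95954 × 10^11) = 1.84942 × 10^9 m²/s²
v_esc = √(2GM/r) = 43004.9 m/s ≈ 9.072 AU/year

Final answer: 9.072 AU/year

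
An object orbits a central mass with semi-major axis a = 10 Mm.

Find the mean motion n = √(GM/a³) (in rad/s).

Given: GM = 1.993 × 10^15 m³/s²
a = 10 Mm = 1 × 10^7 m
GM = 1.993 × 10^15 m³/s²
a³ = 1 × 10^21 m³
GM/a³ = (1.993 × 10^15) / (1 × 10^21) = 1.993 × 10^-6 s⁻²
n = √(GM/a³) = 0.00141174 rad/s ≈ 0.001412 rad/s

Final answer: n = 0.001412 rad/s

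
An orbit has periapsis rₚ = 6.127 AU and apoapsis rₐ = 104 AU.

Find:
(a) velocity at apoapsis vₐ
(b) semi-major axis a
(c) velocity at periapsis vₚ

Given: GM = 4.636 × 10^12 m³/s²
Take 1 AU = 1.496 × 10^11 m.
rₚ = 6.127 AU = 9.16599 × 10^11 m
rₐ = 104 AU = 1.55584 × 10^13 m
GM = 4.636 × 10^12 m³/s²
a = (rₚ + rₐ)/2 = 8.2375 × 10^12 m
e = (rₐ − rₚ)/(rₐ + rₚ) = (1.46418 × 10^13) / (1.6475 × 10^13) = 0.888728
(a) vₐ² = GM (2/rₐ − 1/a) = 4.636 × 10^12 × (1.28548 × 10^-13 − 1.21396 × 10^-13) = 0.033156 m²/s²;  vₐ = 0.182088 m/s ≈ 0.1821 m/s
(b) a = 8.2375 × 10^12 m ≈ 55.06 AU
(c) vₚ² = GM (2/rₚ − 1/a) = 4.636 × 10^12 × (2.18198 × 10^-12 − 1.21396 × 10^-13) = 9.55286 m²/s²;  vₚ = 3.09077 m/s ≈ 3.091 m/s

Final answer:
(a) velocity at apoapsis vₐ = 0.1821 m/s
(b) semi-major axis a = 55.06 AU
(c) velocity at periapsis vₚ = 3.091 m/s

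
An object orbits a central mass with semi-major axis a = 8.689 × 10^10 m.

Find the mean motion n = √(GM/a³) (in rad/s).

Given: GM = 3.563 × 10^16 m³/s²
a = 8.689 × 10^10 m
GM = 3.563 × 10^16 m³/s²
a³ = 6.56008 × 10^32 m³
GM/a³ = (3.563 × 10^16) / (6.56008 × 10^32) = 5.43133 × 10^-17 s⁻²
n = √(GM/a³) = 7.36976 × 10^-9 rad/s ≈ 7.37 × 10^-9 rad/s

Final answer: n = 7.37 × 10^-9 rad/s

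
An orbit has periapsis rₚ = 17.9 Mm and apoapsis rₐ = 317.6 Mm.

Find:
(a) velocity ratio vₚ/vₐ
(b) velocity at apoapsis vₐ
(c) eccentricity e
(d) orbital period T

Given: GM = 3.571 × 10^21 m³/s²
rₚ = 17.9 Mm = 1.79 × 10^7 m
rₐ = 317.6 Mm = 3.176 × 10^8 m
GM = 3.571 × 10^21 m³/s²
a = (rₚ + rₐ)/2 = 1.6775 × 10^8 m
e = (rₐ − rₚ)/(rₐ + rₚ) = (2.997 × 10^8) / (3.355 × 10^8) = 0.893294
(a) vₚ/vₐ = rₐ/rₚ (angular momentum) = (3.176 × 10^8) / (1.79 × 10^7) = 17.743 ≈ 17.74
(b) vₐ² = GM (2/rₐ − 1/a) = 3.571 × 10^21 × (6.29723 × 10^-9 − 5.96125 × 10^-9) = 1.19978 × 10^12 m²/s²;  vₐ = 1.09534 × 10^6 m/s ≈ 1095 km/s
(c) e = 0.893294 ≈ 0.8933
(d) a³ = 4.7205 × 10^24 m³;  T = 2π √(a³/GM) = 2π × 36.3579 s = 228.443 s ≈ 3.807 minutes

Final answer:
(a) velocity ratio vₚ/vₐ = 17.74
(b) velocity at apoapsis vₐ = 1095 km/s
(c) eccentricity e = 0.8933
(d) orbital period T = 3.807 minutes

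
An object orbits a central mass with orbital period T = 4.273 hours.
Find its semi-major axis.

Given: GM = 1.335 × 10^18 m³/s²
T = 4.273 hours = 15382.8 s
GM = 1.335 × 10^18 m³/s²
Kepler's third law: a³ = GM T² / (4π²)
T² = 2.36631 × 10^8 s²
a³ = (1.335 × 10^18) × (2.36631 × 10^8) / (4π²) = 8.00189 × 10^24 m³
a = (a³)^(1/3) = 2.00016 × 10^8 m ≈ 200 Mm

Final answer: 200 Mm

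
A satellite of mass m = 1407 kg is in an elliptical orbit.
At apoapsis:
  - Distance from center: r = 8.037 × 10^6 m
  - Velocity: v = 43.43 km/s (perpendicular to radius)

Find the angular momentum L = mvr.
r = 8.037 × 10^6 m
v = 43.43 km/s = 43430 m/s
vr = 43430 × 8.037 × 10^6 = 3.49047 × 10^11 m²/s
L = m × vr = 1407 × 3.49047 × 10^11 = 4.91109 × 10^14 kg·m²/s ≈ 4.911 × 10^14 kg·m²/s

Final answer: L = 4.911 × 10^14 kg·m²/s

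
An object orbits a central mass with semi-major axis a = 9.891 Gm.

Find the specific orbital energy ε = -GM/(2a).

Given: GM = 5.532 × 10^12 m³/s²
a = 9.891 Gm = 9.891 × 10^9 m
GM = 5.532 × 10^12 m³/s²
2a = 1.9782 × 10^10 m
ε = −GM/(2a) = -279.648 J/kg ≈ -279.6 J/kg

Final answer: -279.6 J/kg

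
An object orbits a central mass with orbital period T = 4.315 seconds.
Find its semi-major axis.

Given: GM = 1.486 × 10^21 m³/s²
T = 4.315 seconds
GM = 1.486 × 10^21 m³/s²
Kepler's third law: a³ = GM T² / (4π²)
T² = 18.6192 s²
a³ = (1.486 × 10^21) × 18.6192 / (4π²) = 7.00843 × 10^20 m³
a = (a³)^(1/3) = 8.8826 × 10^6 m ≈ 8.883 Mm

Final answer: 8.883 Mm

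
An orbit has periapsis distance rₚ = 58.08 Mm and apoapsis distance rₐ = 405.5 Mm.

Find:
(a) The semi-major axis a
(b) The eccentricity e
rₚ = 58.08 Mm = 5.808 × 10^7 m
rₐ = 405.5 Mm = 4.055 × 10^8 m
(a) a = (rₚ + rₐ)/2 = 2.3179 × 10^8 m ≈ 231.8 Mm
(b) e = (rₐ − rₚ)/(rₐ + rₚ) = (3.4742 × 10^8) / (4.6358 × 10^8) = 0.749428

Final answer:
(a) a = 231.8 Mm
(b) e = 0.7494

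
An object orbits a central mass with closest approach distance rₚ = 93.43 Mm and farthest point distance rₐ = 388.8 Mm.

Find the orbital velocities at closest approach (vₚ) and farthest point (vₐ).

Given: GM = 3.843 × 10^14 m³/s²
rₚ = 93.43 Mm = 9.343 × 10^7 m
rₐ = 388.8 Mm = 3.888 × 10^8 m
GM = 3.843 × 10^14 m³/s²
a = (rₚ + rₐ)/2 = 2.41115 × 10^8 m
Vis-viva: v² = GM (2/r − 1/a)
vₚ² = 3.843 × 10^14 × (2.14064 × 10^-8 − 4.1474 × 10^-9) = 6.63263 × 10^6 m²/s²
vₚ = 2575.39 m/s ≈ 2.575 km/s
vₐ² = 3.843 × 10^14 × (5.14403 × 10^-9 − 4.1474 × 10^-9) = 383007 m²/s²
vₐ = 618.875 m/s ≈ 618.9 m/s

Final answer: vₚ = 2.575 km/s, vₐ = 618.9 m/s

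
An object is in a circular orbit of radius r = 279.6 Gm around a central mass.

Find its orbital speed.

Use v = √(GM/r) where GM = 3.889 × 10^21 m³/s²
r = 279.6 Gm = 2.796 × 10^11 m
GM = 3.889 × 10^21 m³/s²
GM/r = (3.889 × 10^21) / (2.796 × 10^11) = 1.39092 × 10^10 m²/s²
v = √(GM/r) = 117937 m/s ≈ 117.9 km/s

Final answer: 117.9 km/s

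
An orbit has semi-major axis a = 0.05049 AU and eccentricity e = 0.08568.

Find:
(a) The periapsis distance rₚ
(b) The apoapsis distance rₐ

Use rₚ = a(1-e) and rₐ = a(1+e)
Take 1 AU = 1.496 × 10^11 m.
a = 0.05049 AU = 7.5533 × 10^9 m
e = 0.08568:  1 − e = 0.91432,  1 + e = 1.08568
(a) rₚ = a(1 − e) = 7.5533 × 10^9 m × 0.91432 = 6.90614 × 10^9 m ≈ 0.04616 AU
(b) rₐ = a(1 + e) = 7.5533 × 10^9 m × 1.08568 = 8.20047 × 10^9 m ≈ 0.05482 AU

Final answer:
(a) rₚ = 0.04616 AU
(b) rₐ = 0.05482 AU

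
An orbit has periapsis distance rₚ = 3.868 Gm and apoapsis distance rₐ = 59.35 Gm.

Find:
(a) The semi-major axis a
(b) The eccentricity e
rₚ = 3.868 Gm = 3.868 × 10^9 m
rₐ = 59.35 Gm = 5.935 × 10^10 m
(a) a = (rₚ + rₐ)/2 = 3.1609 × 10^10 m ≈ 31.61 Gm
(b) e = (rₐ − rₚ)/(rₐ + rₚ) = (5.5482 × 10^10) / (6.3218 × 10^10) = 0.87763

Final answer:
(a) a = 31.61 Gm
(b) e = 0.8776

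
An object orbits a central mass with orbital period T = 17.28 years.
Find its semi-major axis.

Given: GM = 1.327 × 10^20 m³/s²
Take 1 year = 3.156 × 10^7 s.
T = 17.28 years = 5.45357 × 10^8 s
GM = 1.327 × 10^20 m³/s²
Kepler's third law: a³ = GM T² / (4π²)
T² = 2.97414 × 10^17 s²
a³ = (1.327 × 10^20) × (2.97414 × 10^17) / (4π²) = 9.99707 × 10^35 m³
a = (a³)^(1/3) = 9.99902 × 10^11 m ≈ 999.9 Gm

Final answer: 999.9 Gm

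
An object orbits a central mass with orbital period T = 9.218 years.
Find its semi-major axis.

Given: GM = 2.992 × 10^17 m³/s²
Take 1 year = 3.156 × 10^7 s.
T = 9.218 years = 2.9092 × 10^8 s
GM = 2.992 × 10^17 m³/s²
Kepler's third law: a³ = GM T² / (4π²)
T² = 8.46345 × 10^16 s²
a³ = (2.992 × 10^17) × (8.46345 × 10^16) / (4π²) = 6.4143 × 10^32 m³
a = (a³)^(1/3) = 8.62415 × 10^10 m ≈ 86.24 Gm

Final answer: 86.24 Gm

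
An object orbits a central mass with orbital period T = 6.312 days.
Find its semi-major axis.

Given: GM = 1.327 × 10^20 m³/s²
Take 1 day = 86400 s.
T = 6.312 days = 545357 s
GM = 1.327 × 10^20 m³/s²
Kepler's third law: a³ = GM T² / (4π²)
T² = 2.97414 × 10^11 s²
a³ = (1.327 × 10^20) × (2.97414 × 10^11) / (4π²) = 9.99707 × 10^29 m³
a = (a³)^(1/3) = 9.99902 × 10^9 m ≈ 9.999 Gm

Final answer: 9.999 Gm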